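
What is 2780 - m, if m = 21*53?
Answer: 1667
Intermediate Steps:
m = 1113
2780 - m = 2780 - 1*1113 = 2780 - 1113 = 1667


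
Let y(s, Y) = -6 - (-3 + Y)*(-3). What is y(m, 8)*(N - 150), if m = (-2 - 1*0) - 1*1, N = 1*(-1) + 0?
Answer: -1359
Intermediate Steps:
N = -1 (N = -1 + 0 = -1)
m = -3 (m = (-2 + 0) - 1 = -2 - 1 = -3)
y(s, Y) = -15 + 3*Y (y(s, Y) = -6 - (9 - 3*Y) = -6 + (-9 + 3*Y) = -15 + 3*Y)
y(m, 8)*(N - 150) = (-15 + 3*8)*(-1 - 150) = (-15 + 24)*(-151) = 9*(-151) = -1359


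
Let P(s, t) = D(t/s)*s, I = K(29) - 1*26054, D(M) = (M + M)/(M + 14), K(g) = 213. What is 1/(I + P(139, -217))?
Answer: -247/6391345 ≈ -3.8646e-5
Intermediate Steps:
D(M) = 2*M/(14 + M) (D(M) = (2*M)/(14 + M) = 2*M/(14 + M))
I = -25841 (I = 213 - 1*26054 = 213 - 26054 = -25841)
P(s, t) = 2*t/(14 + t/s) (P(s, t) = (2*(t/s)/(14 + t/s))*s = (2*t/(s*(14 + t/s)))*s = 2*t/(14 + t/s))
1/(I + P(139, -217)) = 1/(-25841 + 2*139*(-217)/(-217 + 14*139)) = 1/(-25841 + 2*139*(-217)/(-217 + 1946)) = 1/(-25841 + 2*139*(-217)/1729) = 1/(-25841 + 2*139*(-217)*(1/1729)) = 1/(-25841 - 8618/247) = 1/(-6391345/247) = -247/6391345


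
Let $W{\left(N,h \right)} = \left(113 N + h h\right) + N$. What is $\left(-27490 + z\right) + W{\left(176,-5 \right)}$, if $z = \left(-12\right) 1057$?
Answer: $-20085$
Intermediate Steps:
$W{\left(N,h \right)} = h^{2} + 114 N$ ($W{\left(N,h \right)} = \left(113 N + h^{2}\right) + N = \left(h^{2} + 113 N\right) + N = h^{2} + 114 N$)
$z = -12684$
$\left(-27490 + z\right) + W{\left(176,-5 \right)} = \left(-27490 - 12684\right) + \left(\left(-5\right)^{2} + 114 \cdot 176\right) = -40174 + \left(25 + 20064\right) = -40174 + 20089 = -20085$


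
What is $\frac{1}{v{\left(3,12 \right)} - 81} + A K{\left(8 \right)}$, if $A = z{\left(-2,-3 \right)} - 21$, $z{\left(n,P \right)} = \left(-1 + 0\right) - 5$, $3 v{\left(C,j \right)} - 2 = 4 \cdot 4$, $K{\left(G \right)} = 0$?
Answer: $- \frac{1}{75} \approx -0.013333$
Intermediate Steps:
$v{\left(C,j \right)} = 6$ ($v{\left(C,j \right)} = \frac{2}{3} + \frac{4 \cdot 4}{3} = \frac{2}{3} + \frac{1}{3} \cdot 16 = \frac{2}{3} + \frac{16}{3} = 6$)
$z{\left(n,P \right)} = -6$ ($z{\left(n,P \right)} = -1 - 5 = -6$)
$A = -27$ ($A = -6 - 21 = -27$)
$\frac{1}{v{\left(3,12 \right)} - 81} + A K{\left(8 \right)} = \frac{1}{6 - 81} - 0 = \frac{1}{-75} + 0 = - \frac{1}{75} + 0 = - \frac{1}{75}$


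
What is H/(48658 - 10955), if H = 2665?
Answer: 2665/37703 ≈ 0.070684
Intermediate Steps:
H/(48658 - 10955) = 2665/(48658 - 10955) = 2665/37703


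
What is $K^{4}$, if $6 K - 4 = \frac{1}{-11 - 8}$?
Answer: $\frac{390625}{2085136} \approx 0.18734$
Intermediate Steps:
$K = \frac{25}{38}$ ($K = \frac{2}{3} + \frac{1}{6 \left(-11 - 8\right)} = \frac{2}{3} + \frac{1}{6 \left(-19\right)} = \frac{2}{3} + \frac{1}{6} \left(- \frac{1}{19}\right) = \frac{2}{3} - \frac{1}{114} = \frac{25}{38} \approx 0.6579$)
$K^{4} = \left(\frac{25}{38}\right)^{4} = \frac{390625}{2085136}$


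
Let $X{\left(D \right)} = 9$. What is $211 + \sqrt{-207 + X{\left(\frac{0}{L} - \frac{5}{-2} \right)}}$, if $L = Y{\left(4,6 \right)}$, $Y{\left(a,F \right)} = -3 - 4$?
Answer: $211 + 3 i \sqrt{22} \approx 211.0 + 14.071 i$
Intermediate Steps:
$Y{\left(a,F \right)} = -7$
$L = -7$
$211 + \sqrt{-207 + X{\left(\frac{0}{L} - \frac{5}{-2} \right)}} = 211 + \sqrt{-207 + 9} = 211 + \sqrt{-198} = 211 + 3 i \sqrt{22}$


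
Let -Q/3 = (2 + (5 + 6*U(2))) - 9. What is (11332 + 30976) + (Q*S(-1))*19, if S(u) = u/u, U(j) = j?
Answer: 41738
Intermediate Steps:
Q = -30 (Q = -3*((2 + (5 + 6*2)) - 9) = -3*((2 + (5 + 12)) - 9) = -3*((2 + 17) - 9) = -3*(19 - 9) = -3*10 = -30)
S(u) = 1
(11332 + 30976) + (Q*S(-1))*19 = (11332 + 30976) - 30*1*19 = 42308 - 30*19 = 42308 - 570 = 41738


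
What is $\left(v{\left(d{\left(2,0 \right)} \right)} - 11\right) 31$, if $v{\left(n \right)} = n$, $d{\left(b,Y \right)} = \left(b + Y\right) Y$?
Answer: $-341$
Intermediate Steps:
$d{\left(b,Y \right)} = Y \left(Y + b\right)$ ($d{\left(b,Y \right)} = \left(Y + b\right) Y = Y \left(Y + b\right)$)
$\left(v{\left(d{\left(2,0 \right)} \right)} - 11\right) 31 = \left(0 \left(0 + 2\right) - 11\right) 31 = \left(0 \cdot 2 - 11\right) 31 = \left(0 - 11\right) 31 = \left(-11\right) 31 = -341$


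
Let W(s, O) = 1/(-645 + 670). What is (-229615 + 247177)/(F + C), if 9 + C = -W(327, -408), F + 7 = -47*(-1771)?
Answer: 73175/346754 ≈ 0.21103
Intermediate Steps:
F = 83230 (F = -7 - 47*(-1771) = -7 + 83237 = 83230)
W(s, O) = 1/25
C = -226/25 (C = -9 - 1*1/25 = -9 - 1/25 = -226/25 ≈ -9.0400)
(-229615 + 247177)/(F + C) = (-229615 + 247177)/(83230 - 226/25) = 17562/(2080524/25) = 17562*(25/2080524) = 73175/346754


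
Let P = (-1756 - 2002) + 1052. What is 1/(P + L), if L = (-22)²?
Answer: -1/2222 ≈ -0.00045004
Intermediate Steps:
P = -2706 (P = -3758 + 1052 = -2706)
L = 484
1/(P + L) = 1/(-2706 + 484) = 1/(-2222) = -1/2222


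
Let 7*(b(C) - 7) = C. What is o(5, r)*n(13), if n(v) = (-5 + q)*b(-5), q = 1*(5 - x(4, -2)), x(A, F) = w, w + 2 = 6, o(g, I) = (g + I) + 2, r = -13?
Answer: 1056/7 ≈ 150.86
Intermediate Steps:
o(g, I) = 2 + I + g (o(g, I) = (I + g) + 2 = 2 + I + g)
w = 4 (w = -2 + 6 = 4)
x(A, F) = 4
b(C) = 7 + C/7
q = 1 (q = 1*(5 - 1*4) = 1*(5 - 4) = 1*1 = 1)
n(v) = -176/7 (n(v) = (-5 + 1)*(7 + (⅐)*(-5)) = -4*(7 - 5/7) = -4*44/7 = -176/7)
o(5, r)*n(13) = (2 - 13 + 5)*(-176/7) = -6*(-176/7) = 1056/7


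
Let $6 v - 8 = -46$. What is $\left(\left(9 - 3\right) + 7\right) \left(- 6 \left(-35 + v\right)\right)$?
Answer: $3224$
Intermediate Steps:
$v = - \frac{19}{3}$ ($v = \frac{4}{3} + \frac{1}{6} \left(-46\right) = \frac{4}{3} - \frac{23}{3} = - \frac{19}{3} \approx -6.3333$)
$\left(\left(9 - 3\right) + 7\right) \left(- 6 \left(-35 + v\right)\right) = \left(\left(9 - 3\right) + 7\right) \left(- 6 \left(-35 - \frac{19}{3}\right)\right) = \left(6 + 7\right) \left(\left(-6\right) \left(- \frac{124}{3}\right)\right) = 13 \cdot 248 = 3224$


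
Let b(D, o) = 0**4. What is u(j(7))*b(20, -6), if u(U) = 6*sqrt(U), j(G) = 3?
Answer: 0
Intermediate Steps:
b(D, o) = 0
u(j(7))*b(20, -6) = (6*sqrt(3))*0 = 0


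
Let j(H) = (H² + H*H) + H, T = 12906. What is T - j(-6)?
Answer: 12840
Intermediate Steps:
j(H) = H + 2*H² (j(H) = (H² + H²) + H = 2*H² + H = H + 2*H²)
T - j(-6) = 12906 - (-6)*(1 + 2*(-6)) = 12906 - (-6)*(1 - 12) = 12906 - (-6)*(-11) = 12906 - 1*66 = 12906 - 66 = 12840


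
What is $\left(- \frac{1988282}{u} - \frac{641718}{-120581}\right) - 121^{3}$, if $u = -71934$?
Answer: $- \frac{7683005186989720}{4336936827} \approx -1.7715 \cdot 10^{6}$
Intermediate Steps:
$\left(- \frac{1988282}{u} - \frac{641718}{-120581}\right) - 121^{3} = \left(- \frac{1988282}{-71934} - \frac{641718}{-120581}\right) - 121^{3} = \left(\left(-1988282\right) \left(- \frac{1}{71934}\right) - - \frac{641718}{120581}\right) - 1771561 = \left(\frac{994141}{35967} + \frac{641718}{120581}\right) - 1771561 = \frac{142955187227}{4336936827} - 1771561 = - \frac{7683005186989720}{4336936827}$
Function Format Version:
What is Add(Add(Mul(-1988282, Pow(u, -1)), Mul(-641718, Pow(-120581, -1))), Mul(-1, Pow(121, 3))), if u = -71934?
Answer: Rational(-7683005186989720, 4336936827) ≈ -1.7715e+6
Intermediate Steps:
Add(Add(Mul(-1988282, Pow(u, -1)), Mul(-641718, Pow(-120581, -1))), Mul(-1, Pow(121, 3))) = Add(Add(Mul(-1988282, Pow(-71934, -1)), Mul(-641718, Pow(-120581, -1))), Mul(-1, Pow(121, 3))) = Add(Add(Mul(-1988282, Rational(-1, 71934)), Mul(-641718, Rational(-1, 120581))), Mul(-1, 1771561)) = Add(Add(Rational(994141, 35967), Rational(641718, 120581)), -1771561) = Add(Rational(142955187227, 4336936827), -1771561) = Rational(-7683005186989720, 4336936827)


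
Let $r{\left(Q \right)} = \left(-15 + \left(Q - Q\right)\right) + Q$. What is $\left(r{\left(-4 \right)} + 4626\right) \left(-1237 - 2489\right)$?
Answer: $-17165682$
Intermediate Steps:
$r{\left(Q \right)} = -15 + Q$ ($r{\left(Q \right)} = \left(-15 + 0\right) + Q = -15 + Q$)
$\left(r{\left(-4 \right)} + 4626\right) \left(-1237 - 2489\right) = \left(\left(-15 - 4\right) + 4626\right) \left(-1237 - 2489\right) = \left(-19 + 4626\right) \left(-3726\right) = 4607 \left(-3726\right) = -17165682$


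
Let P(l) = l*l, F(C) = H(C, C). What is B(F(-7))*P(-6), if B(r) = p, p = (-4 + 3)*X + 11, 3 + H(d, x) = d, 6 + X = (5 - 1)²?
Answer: 36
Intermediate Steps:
X = 10 (X = -6 + (5 - 1)² = -6 + 4² = -6 + 16 = 10)
H(d, x) = -3 + d
p = 1 (p = (-4 + 3)*10 + 11 = -1*10 + 11 = -10 + 11 = 1)
F(C) = -3 + C
B(r) = 1
P(l) = l²
B(F(-7))*P(-6) = 1*(-6)² = 1*36 = 36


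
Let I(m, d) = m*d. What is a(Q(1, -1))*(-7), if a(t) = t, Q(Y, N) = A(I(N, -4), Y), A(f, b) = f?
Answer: -28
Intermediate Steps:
I(m, d) = d*m
Q(Y, N) = -4*N
a(Q(1, -1))*(-7) = -4*(-1)*(-7) = 4*(-7) = -28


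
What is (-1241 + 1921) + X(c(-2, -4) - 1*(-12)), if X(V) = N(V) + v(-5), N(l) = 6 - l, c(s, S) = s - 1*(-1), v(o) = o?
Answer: 670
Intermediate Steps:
c(s, S) = 1 + s (c(s, S) = s + 1 = 1 + s)
X(V) = 1 - V (X(V) = (6 - V) - 5 = 1 - V)
(-1241 + 1921) + X(c(-2, -4) - 1*(-12)) = (-1241 + 1921) + (1 - ((1 - 2) - 1*(-12))) = 680 + (1 - (-1 + 12)) = 680 + (1 - 1*11) = 680 + (1 - 11) = 680 - 10 = 670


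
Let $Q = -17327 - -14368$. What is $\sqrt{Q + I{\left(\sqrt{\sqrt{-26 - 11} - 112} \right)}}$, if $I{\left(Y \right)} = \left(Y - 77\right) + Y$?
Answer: $\sqrt{-3036 + 2 \sqrt{-112 + i \sqrt{37}}} \approx 0.1922 + 55.095 i$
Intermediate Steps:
$I{\left(Y \right)} = -77 + 2 Y$ ($I{\left(Y \right)} = \left(-77 + Y\right) + Y = -77 + 2 Y$)
$Q = -2959$ ($Q = -17327 + 14368 = -2959$)
$\sqrt{Q + I{\left(\sqrt{\sqrt{-26 - 11} - 112} \right)}} = \sqrt{-2959 - \left(77 - 2 \sqrt{\sqrt{-26 - 11} - 112}\right)} = \sqrt{-2959 - \left(77 - 2 \sqrt{\sqrt{-37} - 112}\right)} = \sqrt{-2959 - \left(77 - 2 \sqrt{i \sqrt{37} - 112}\right)} = \sqrt{-2959 - \left(77 - 2 \sqrt{-112 + i \sqrt{37}}\right)} = \sqrt{-3036 + 2 \sqrt{-112 + i \sqrt{37}}}$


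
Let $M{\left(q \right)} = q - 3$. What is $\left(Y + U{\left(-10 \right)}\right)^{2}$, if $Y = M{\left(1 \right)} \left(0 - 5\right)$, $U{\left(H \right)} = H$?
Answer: $0$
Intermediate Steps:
$M{\left(q \right)} = -3 + q$
$Y = 10$ ($Y = \left(-3 + 1\right) \left(0 - 5\right) = \left(-2\right) \left(-5\right) = 10$)
$\left(Y + U{\left(-10 \right)}\right)^{2} = \left(10 - 10\right)^{2} = 0^{2} = 0$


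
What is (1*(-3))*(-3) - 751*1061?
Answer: -796802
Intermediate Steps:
(1*(-3))*(-3) - 751*1061 = -3*(-3) - 796811 = 9 - 796811 = -796802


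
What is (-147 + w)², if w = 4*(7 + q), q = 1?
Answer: 13225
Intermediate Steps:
w = 32 (w = 4*(7 + 1) = 4*8 = 32)
(-147 + w)² = (-147 + 32)² = (-115)² = 13225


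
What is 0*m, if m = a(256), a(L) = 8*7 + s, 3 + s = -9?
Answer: 0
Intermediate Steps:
s = -12 (s = -3 - 9 = -12)
a(L) = 44 (a(L) = 8*7 - 12 = 56 - 12 = 44)
m = 44
0*m = 0*44 = 0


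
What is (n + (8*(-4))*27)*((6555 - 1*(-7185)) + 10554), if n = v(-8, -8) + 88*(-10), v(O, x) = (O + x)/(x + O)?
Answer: -42344442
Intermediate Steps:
v(O, x) = 1 (v(O, x) = (O + x)/(O + x) = 1)
n = -879 (n = 1 + 88*(-10) = 1 - 880 = -879)
(n + (8*(-4))*27)*((6555 - 1*(-7185)) + 10554) = (-879 + (8*(-4))*27)*((6555 - 1*(-7185)) + 10554) = (-879 - 32*27)*((6555 + 7185) + 10554) = (-879 - 864)*(13740 + 10554) = -1743*24294 = -42344442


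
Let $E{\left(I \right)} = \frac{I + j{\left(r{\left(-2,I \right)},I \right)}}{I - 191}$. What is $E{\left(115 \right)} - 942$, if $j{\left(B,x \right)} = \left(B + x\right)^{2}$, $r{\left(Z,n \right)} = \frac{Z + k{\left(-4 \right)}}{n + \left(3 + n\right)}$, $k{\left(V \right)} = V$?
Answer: $- \frac{1152637961}{1031491} \approx -1117.4$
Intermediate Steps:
$r{\left(Z,n \right)} = \frac{-4 + Z}{3 + 2 n}$ ($r{\left(Z,n \right)} = \frac{Z - 4}{n + \left(3 + n\right)} = \frac{-4 + Z}{3 + 2 n}$)
$E{\left(I \right)} = \frac{I + \left(I - \frac{6}{3 + 2 I}\right)^{2}}{-191 + I}$ ($E{\left(I \right)} = \frac{I + \left(\frac{-4 - 2}{3 + 2 I} + I\right)^{2}}{I - 191} = \frac{I + \left(\frac{1}{3 + 2 I} \left(-6\right) + I\right)^{2}}{-191 + I} = \frac{I + \left(- \frac{6}{3 + 2 I} + I\right)^{2}}{-191 + I} = \frac{I + \left(I - \frac{6}{3 + 2 I}\right)^{2}}{-191 + I}$)
$E{\left(115 \right)} - 942 = \frac{115 + \left(115 - \frac{6}{3 + 2 \cdot 115}\right)^{2}}{-191 + 115} - 942 = \frac{115 + \left(115 - \frac{6}{3 + 230}\right)^{2}}{-76} - 942 = - \frac{115 + \left(115 - \frac{6}{233}\right)^{2}}{76} - 942 = - \frac{115 + \left(\frac{26789}{233}\right)^{2}}{76} - 942 = - \frac{115 + \frac{717650521}{54289}}{76} - 942 = \left(- \frac{1}{76}\right) \frac{723893756}{54289} - 942 = - \frac{180973439}{1031491} - 942 = - \frac{1152637961}{1031491}$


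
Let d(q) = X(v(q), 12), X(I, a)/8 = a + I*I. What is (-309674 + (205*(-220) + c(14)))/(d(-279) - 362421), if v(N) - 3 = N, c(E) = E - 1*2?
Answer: -118254/82361 ≈ -1.4358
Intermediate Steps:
c(E) = -2 + E (c(E) = E - 2 = -2 + E)
v(N) = 3 + N
X(I, a) = 8*a + 8*I**2 (X(I, a) = 8*(a + I*I) = 8*(a + I**2) = 8*a + 8*I**2)
d(q) = 96 + 8*(3 + q)**2 (d(q) = 8*12 + 8*(3 + q)**2 = 96 + 8*(3 + q)**2)
(-309674 + (205*(-220) + c(14)))/(d(-279) - 362421) = (-309674 + (205*(-220) + (-2 + 14)))/((96 + 8*(3 - 279)**2) - 362421) = (-309674 + (-45100 + 12))/((96 + 8*(-276)**2) - 362421) = (-309674 - 45088)/((96 + 8*76176) - 362421) = -354762/((96 + 609408) - 362421) = -354762/(609504 - 362421) = -354762/247083 = -354762*1/247083 = -118254/82361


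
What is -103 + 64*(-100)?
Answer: -6503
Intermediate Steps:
-103 + 64*(-100) = -103 - 6400 = -6503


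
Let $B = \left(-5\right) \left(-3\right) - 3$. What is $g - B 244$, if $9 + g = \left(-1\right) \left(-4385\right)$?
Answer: $1448$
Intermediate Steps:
$B = 12$ ($B = 15 - 3 = 12$)
$g = 4376$ ($g = -9 - -4385 = -9 + 4385 = 4376$)
$g - B 244 = 4376 - 12 \cdot 244 = 4376 - 2928 = 1448$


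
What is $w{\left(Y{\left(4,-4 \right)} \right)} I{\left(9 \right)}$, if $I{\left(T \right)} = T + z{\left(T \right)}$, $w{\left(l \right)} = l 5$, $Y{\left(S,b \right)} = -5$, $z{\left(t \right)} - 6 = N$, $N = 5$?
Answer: $-500$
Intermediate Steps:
$z{\left(t \right)} = 11$ ($z{\left(t \right)} = 6 + 5 = 11$)
$w{\left(l \right)} = 5 l$
$I{\left(T \right)} = 11 + T$ ($I{\left(T \right)} = T + 11 = 11 + T$)
$w{\left(Y{\left(4,-4 \right)} \right)} I{\left(9 \right)} = 5 \left(-5\right) \left(11 + 9\right) = \left(-25\right) 20 = -500$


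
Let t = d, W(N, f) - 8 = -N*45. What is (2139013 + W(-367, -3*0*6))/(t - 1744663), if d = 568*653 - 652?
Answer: -718512/458137 ≈ -1.5683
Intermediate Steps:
W(N, f) = 8 - 45*N (W(N, f) = 8 - N*45 = 8 - 45*N)
d = 370252 (d = 370904 - 652 = 370252)
t = 370252
(2139013 + W(-367, -3*0*6))/(t - 1744663) = (2139013 + (8 - 45*(-367)))/(370252 - 1744663) = (2139013 + (8 + 16515))/(-1374411) = (2139013 + 16523)*(-1/1374411) = 2155536*(-1/1374411) = -718512/458137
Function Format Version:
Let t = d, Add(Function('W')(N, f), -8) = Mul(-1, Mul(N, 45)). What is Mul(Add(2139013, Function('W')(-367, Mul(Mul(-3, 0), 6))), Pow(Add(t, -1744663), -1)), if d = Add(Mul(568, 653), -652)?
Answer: Rational(-718512, 458137) ≈ -1.5683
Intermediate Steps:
Function('W')(N, f) = Add(8, Mul(-45, N)) (Function('W')(N, f) = Add(8, Mul(-1, Mul(N, 45))) = Add(8, Mul(-1, Mul(45, N))) = Add(8, Mul(-45, N)))
d = 370252 (d = Add(370904, -652) = 370252)
t = 370252
Mul(Add(2139013, Function('W')(-367, Mul(Mul(-3, 0), 6))), Pow(Add(t, -1744663), -1)) = Mul(Add(2139013, Add(8, Mul(-45, -367))), Pow(Add(370252, -1744663), -1)) = Mul(Add(2139013, Add(8, 16515)), Pow(-1374411, -1)) = Mul(Add(2139013, 16523), Rational(-1, 1374411)) = Mul(2155536, Rational(-1, 1374411)) = Rational(-718512, 458137)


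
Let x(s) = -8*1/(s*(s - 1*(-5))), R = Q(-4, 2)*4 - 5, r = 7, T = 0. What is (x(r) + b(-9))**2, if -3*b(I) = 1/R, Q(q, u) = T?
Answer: 1/1225 ≈ 0.00081633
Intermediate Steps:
Q(q, u) = 0
R = -5 (R = 0*4 - 5 = 0 - 5 = -5)
b(I) = 1/15 (b(I) = -1/3/(-5) = -1/3*(-1/5) = 1/15)
x(s) = -8/(s*(5 + s)) (x(s) = -8*1/(s*(s + 5)) = -8*1/(s*(5 + s)) = -8/(s*(5 + s)))
(x(r) + b(-9))**2 = (-8/(7*(5 + 7)) + 1/15)**2 = (-8*1/7/12 + 1/15)**2 = (-8*1/7*1/12 + 1/15)**2 = (-2/21 + 1/15)**2 = (-1/35)**2 = 1/1225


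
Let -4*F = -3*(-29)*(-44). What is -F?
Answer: -957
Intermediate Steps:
F = 957 (F = -(-3*(-29))*(-44)/4 = -87*(-44)/4 = -¼*(-3828) = 957)
-F = -1*957 = -957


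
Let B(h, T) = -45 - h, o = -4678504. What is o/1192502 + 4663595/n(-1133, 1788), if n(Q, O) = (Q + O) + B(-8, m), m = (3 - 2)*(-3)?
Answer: 2779227524609/368483118 ≈ 7542.3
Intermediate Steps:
m = -3 (m = 1*(-3) = -3)
n(Q, O) = -37 + O + Q (n(Q, O) = (Q + O) + (-45 - 1*(-8)) = (O + Q) + (-45 + 8) = (O + Q) - 37 = -37 + O + Q)
o/1192502 + 4663595/n(-1133, 1788) = -4678504/1192502 + 4663595/(-37 + 1788 - 1133) = -4678504*1/1192502 + 4663595/618 = -2339252/596251 + 4663595*(1/618) = -2339252/596251 + 4663595/618 = 2779227524609/368483118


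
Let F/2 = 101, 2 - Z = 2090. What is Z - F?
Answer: -2290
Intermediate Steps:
Z = -2088 (Z = 2 - 1*2090 = 2 - 2090 = -2088)
F = 202 (F = 2*101 = 202)
Z - F = -2088 - 1*202 = -2088 - 202 = -2290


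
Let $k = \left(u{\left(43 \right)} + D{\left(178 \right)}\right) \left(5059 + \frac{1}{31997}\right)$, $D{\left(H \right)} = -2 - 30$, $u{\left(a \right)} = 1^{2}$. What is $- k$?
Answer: $\frac{5018057544}{31997} \approx 1.5683 \cdot 10^{5}$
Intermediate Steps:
$u{\left(a \right)} = 1$
$D{\left(H \right)} = -32$ ($D{\left(H \right)} = -2 - 30 = -32$)
$k = - \frac{5018057544}{31997}$ ($k = \left(1 - 32\right) \left(5059 + \frac{1}{31997}\right) = - 31 \left(5059 + \frac{1}{31997}\right) = \left(-31\right) \frac{161872824}{31997} = - \frac{5018057544}{31997} \approx -1.5683 \cdot 10^{5}$)
$- k = \left(-1\right) \left(- \frac{5018057544}{31997}\right) = \frac{5018057544}{31997}$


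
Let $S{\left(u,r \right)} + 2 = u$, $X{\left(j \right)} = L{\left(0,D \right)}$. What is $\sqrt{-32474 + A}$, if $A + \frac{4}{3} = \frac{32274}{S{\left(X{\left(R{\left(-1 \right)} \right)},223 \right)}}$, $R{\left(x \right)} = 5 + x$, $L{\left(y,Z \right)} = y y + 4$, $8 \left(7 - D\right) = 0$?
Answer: $\frac{i \sqrt{147045}}{3} \approx 127.82 i$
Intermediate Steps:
$D = 7$ ($D = 7 - 0 = 7 + 0 = 7$)
$L{\left(y,Z \right)} = 4 + y^{2}$ ($L{\left(y,Z \right)} = y^{2} + 4 = 4 + y^{2}$)
$X{\left(j \right)} = 4$ ($X{\left(j \right)} = 4 + 0^{2} = 4 + 0 = 4$)
$S{\left(u,r \right)} = -2 + u$
$A = \frac{48407}{3}$ ($A = - \frac{4}{3} + \frac{32274}{-2 + 4} = - \frac{4}{3} + \frac{32274}{2} = - \frac{4}{3} + 32274 \cdot \frac{1}{2} = - \frac{4}{3} + 16137 = \frac{48407}{3} \approx 16136.0$)
$\sqrt{-32474 + A} = \sqrt{-32474 + \frac{48407}{3}} = \sqrt{- \frac{49015}{3}} = \frac{i \sqrt{147045}}{3}$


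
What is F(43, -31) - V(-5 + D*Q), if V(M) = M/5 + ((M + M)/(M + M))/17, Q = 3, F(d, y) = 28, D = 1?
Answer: 2409/85 ≈ 28.341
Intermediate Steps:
V(M) = 1/17 + M/5 (V(M) = M*(1/5) + ((2*M)/((2*M)))*(1/17) = M/5 + ((2*M)*(1/(2*M)))*(1/17) = M/5 + 1*(1/17) = M/5 + 1/17 = 1/17 + M/5)
F(43, -31) - V(-5 + D*Q) = 28 - (1/17 + (-5 + 1*3)/5) = 28 - (1/17 + (-5 + 3)/5) = 28 - (1/17 + (1/5)*(-2)) = 28 - (1/17 - 2/5) = 28 - 1*(-29/85) = 28 + 29/85 = 2409/85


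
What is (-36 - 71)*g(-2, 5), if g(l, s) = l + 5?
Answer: -321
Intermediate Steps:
g(l, s) = 5 + l
(-36 - 71)*g(-2, 5) = (-36 - 71)*(5 - 2) = -107*3 = -321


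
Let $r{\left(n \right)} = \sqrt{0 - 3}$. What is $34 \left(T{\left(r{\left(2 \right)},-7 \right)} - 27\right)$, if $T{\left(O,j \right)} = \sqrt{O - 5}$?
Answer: $-918 + 34 \sqrt{-5 + i \sqrt{3}} \approx -905.02 + 77.126 i$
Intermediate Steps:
$r{\left(n \right)} = i \sqrt{3}$ ($r{\left(n \right)} = \sqrt{-3} = i \sqrt{3}$)
$T{\left(O,j \right)} = \sqrt{-5 + O}$
$34 \left(T{\left(r{\left(2 \right)},-7 \right)} - 27\right) = 34 \left(\sqrt{-5 + i \sqrt{3}} - 27\right) = 34 \left(-27 + \sqrt{-5 + i \sqrt{3}}\right) = -918 + 34 \sqrt{-5 + i \sqrt{3}}$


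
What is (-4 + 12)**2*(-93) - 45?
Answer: -5997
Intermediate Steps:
(-4 + 12)**2*(-93) - 45 = 8**2*(-93) - 45 = 64*(-93) - 45 = -5952 - 45 = -5997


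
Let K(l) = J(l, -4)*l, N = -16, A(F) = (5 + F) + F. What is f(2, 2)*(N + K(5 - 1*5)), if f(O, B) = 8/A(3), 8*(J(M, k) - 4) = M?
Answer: -128/11 ≈ -11.636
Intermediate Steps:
J(M, k) = 4 + M/8
A(F) = 5 + 2*F
f(O, B) = 8/11 (f(O, B) = 8/(5 + 2*3) = 8/(5 + 6) = 8/11)
K(l) = l*(4 + l/8) (K(l) = (4 + l/8)*l = l*(4 + l/8))
f(2, 2)*(N + K(5 - 1*5)) = 8*(-16 + (5 - 1*5)*(32 + (5 - 1*5))/8)/11 = 8*(-16 + (5 - 5)*(32 + (5 - 5))/8)/11 = 8*(-16 + (⅛)*0*(32 + 0))/11 = 8*(-16 + (⅛)*0*32)/11 = 8*(-16 + 0)/11 = (8/11)*(-16) = -128/11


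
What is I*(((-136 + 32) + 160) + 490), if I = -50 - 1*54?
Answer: -56784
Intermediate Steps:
I = -104 (I = -50 - 54 = -104)
I*(((-136 + 32) + 160) + 490) = -104*(((-136 + 32) + 160) + 490) = -104*((-104 + 160) + 490) = -104*(56 + 490) = -104*546 = -56784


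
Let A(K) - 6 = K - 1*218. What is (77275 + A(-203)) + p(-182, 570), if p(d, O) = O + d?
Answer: 77248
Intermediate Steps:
A(K) = -212 + K (A(K) = 6 + (K - 1*218) = 6 + (K - 218) = 6 + (-218 + K) = -212 + K)
(77275 + A(-203)) + p(-182, 570) = (77275 + (-212 - 203)) + (570 - 182) = (77275 - 415) + 388 = 76860 + 388 = 77248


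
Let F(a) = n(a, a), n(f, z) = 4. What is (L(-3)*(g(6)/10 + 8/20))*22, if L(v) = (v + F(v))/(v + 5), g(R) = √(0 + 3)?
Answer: 22/5 + 11*√3/10 ≈ 6.3053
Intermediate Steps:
F(a) = 4
g(R) = √3
L(v) = (4 + v)/(5 + v) (L(v) = (v + 4)/(v + 5) = (4 + v)/(5 + v))
(L(-3)*(g(6)/10 + 8/20))*22 = (((4 - 3)/(5 - 3))*(√3/10 + 8/20))*22 = ((1/2)*(√3*(⅒) + 8*(1/20)))*22 = (((½)*1)*(√3/10 + ⅖))*22 = ((⅖ + √3/10)/2)*22 = (⅕ + √3/20)*22 = 22/5 + 11*√3/10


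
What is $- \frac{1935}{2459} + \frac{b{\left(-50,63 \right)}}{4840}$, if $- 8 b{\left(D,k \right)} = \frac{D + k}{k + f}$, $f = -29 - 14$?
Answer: $- \frac{1498495967}{1904249600} \approx -0.78692$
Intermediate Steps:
$f = -43$
$b{\left(D,k \right)} = - \frac{D + k}{8 \left(-43 + k\right)}$ ($b{\left(D,k \right)} = - \frac{\left(D + k\right) \frac{1}{k - 43}}{8} = - \frac{\left(D + k\right) \frac{1}{-43 + k}}{8} = - \frac{\frac{1}{-43 + k} \left(D + k\right)}{8} = - \frac{D + k}{8 \left(-43 + k\right)}$)
$- \frac{1935}{2459} + \frac{b{\left(-50,63 \right)}}{4840} = - \frac{1935}{2459} + \frac{\frac{1}{8} \frac{1}{-43 + 63} \left(\left(-1\right) \left(-50\right) - 63\right)}{4840} = \left(-1935\right) \frac{1}{2459} + \frac{50 - 63}{8 \cdot 20} \cdot \frac{1}{4840} = - \frac{1935}{2459} + \frac{1}{8} \cdot \frac{1}{20} \left(-13\right) \frac{1}{4840} = - \frac{1935}{2459} - \frac{13}{774400} = - \frac{1498495967}{1904249600}$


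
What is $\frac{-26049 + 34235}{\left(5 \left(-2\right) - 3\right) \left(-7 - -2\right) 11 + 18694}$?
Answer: $\frac{8186}{19409} \approx 0.42176$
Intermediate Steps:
$\frac{-26049 + 34235}{\left(5 \left(-2\right) - 3\right) \left(-7 - -2\right) 11 + 18694} = \frac{8186}{\left(-10 - 3\right) \left(-7 + 2\right) 11 + 18694} = \frac{8186}{\left(-13\right) \left(-5\right) 11 + 18694} = \frac{8186}{65 \cdot 11 + 18694} = \frac{8186}{715 + 18694} = \frac{8186}{19409}$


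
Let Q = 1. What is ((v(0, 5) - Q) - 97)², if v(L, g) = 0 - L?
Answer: 9604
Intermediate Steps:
v(L, g) = -L
((v(0, 5) - Q) - 97)² = ((-1*0 - 1*1) - 97)² = ((0 - 1) - 97)² = (-1 - 97)² = (-98)² = 9604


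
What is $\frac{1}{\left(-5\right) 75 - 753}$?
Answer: $- \frac{1}{1128} \approx -0.00088653$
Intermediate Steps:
$\frac{1}{\left(-5\right) 75 - 753} = \frac{1}{-375 - 753} = \frac{1}{-1128} = - \frac{1}{1128}$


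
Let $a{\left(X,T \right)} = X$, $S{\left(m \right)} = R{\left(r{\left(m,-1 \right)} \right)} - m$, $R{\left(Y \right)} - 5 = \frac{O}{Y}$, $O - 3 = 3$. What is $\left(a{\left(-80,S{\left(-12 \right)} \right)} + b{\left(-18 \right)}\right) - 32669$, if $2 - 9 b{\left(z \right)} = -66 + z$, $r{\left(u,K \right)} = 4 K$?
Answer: $- \frac{294655}{9} \approx -32739.0$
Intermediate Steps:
$O = 6$ ($O = 3 + 3 = 6$)
$R{\left(Y \right)} = 5 + \frac{6}{Y}$
$b{\left(z \right)} = \frac{68}{9} - \frac{z}{9}$ ($b{\left(z \right)} = \frac{2}{9} - \frac{-66 + z}{9} = \frac{2}{9} - \left(- \frac{22}{3} + \frac{z}{9}\right) = \frac{68}{9} - \frac{z}{9}$)
$S{\left(m \right)} = \frac{7}{2} - m$ ($S{\left(m \right)} = \left(5 + \frac{6}{4 \left(-1\right)}\right) - m = \left(5 + \frac{6}{-4}\right) - m = \left(5 + 6 \left(- \frac{1}{4}\right)\right) - m = \left(5 - \frac{3}{2}\right) - m = \frac{7}{2} - m$)
$\left(a{\left(-80,S{\left(-12 \right)} \right)} + b{\left(-18 \right)}\right) - 32669 = \left(-80 + \left(\frac{68}{9} - -2\right)\right) - 32669 = \left(-80 + \left(\frac{68}{9} + 2\right)\right) - 32669 = \left(-80 + \frac{86}{9}\right) - 32669 = - \frac{634}{9} - 32669 = - \frac{294655}{9}$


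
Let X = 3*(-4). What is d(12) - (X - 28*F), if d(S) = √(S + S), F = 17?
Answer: 488 + 2*√6 ≈ 492.90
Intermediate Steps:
d(S) = √2*√S (d(S) = √(2*S) = √2*√S)
X = -12
d(12) - (X - 28*F) = √2*√12 - (-12 - 28*17) = √2*(2*√3) - (-12 - 476) = 2*√6 - 1*(-488) = 2*√6 + 488 = 488 + 2*√6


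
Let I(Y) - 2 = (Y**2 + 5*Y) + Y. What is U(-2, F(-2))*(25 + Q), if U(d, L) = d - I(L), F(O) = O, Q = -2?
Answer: 92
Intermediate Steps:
I(Y) = 2 + Y**2 + 6*Y (I(Y) = 2 + ((Y**2 + 5*Y) + Y) = 2 + (Y**2 + 6*Y) = 2 + Y**2 + 6*Y)
U(d, L) = -2 + d - L**2 - 6*L (U(d, L) = d - (2 + L**2 + 6*L) = d + (-2 - L**2 - 6*L) = -2 + d - L**2 - 6*L)
U(-2, F(-2))*(25 + Q) = (-2 - 2 - 1*(-2)**2 - 6*(-2))*(25 - 2) = (-2 - 2 - 1*4 + 12)*23 = (-2 - 2 - 4 + 12)*23 = 4*23 = 92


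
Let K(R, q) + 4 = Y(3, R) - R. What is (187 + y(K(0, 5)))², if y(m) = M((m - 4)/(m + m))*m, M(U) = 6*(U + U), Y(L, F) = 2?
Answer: 22801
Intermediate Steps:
K(R, q) = -2 - R (K(R, q) = -4 + (2 - R) = -2 - R)
M(U) = 12*U (M(U) = 6*(2*U) = 12*U)
y(m) = -24 + 6*m (y(m) = (12*((m - 4)/(m + m)))*m = (12*((-4 + m)/((2*m))))*m = (12*((-4 + m)*(1/(2*m))))*m = (12*((-4 + m)/(2*m)))*m = (6*(-4 + m)/m)*m = -24 + 6*m)
(187 + y(K(0, 5)))² = (187 + (-24 + 6*(-2 - 1*0)))² = (187 + (-24 + 6*(-2 + 0)))² = (187 + (-24 + 6*(-2)))² = (187 + (-24 - 12))² = (187 - 36)² = 151² = 22801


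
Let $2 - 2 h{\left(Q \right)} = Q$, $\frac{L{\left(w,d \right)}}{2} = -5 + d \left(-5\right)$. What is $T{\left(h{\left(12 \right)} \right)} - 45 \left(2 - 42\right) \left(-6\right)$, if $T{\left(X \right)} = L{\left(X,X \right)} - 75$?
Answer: $-10835$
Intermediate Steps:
$L{\left(w,d \right)} = -10 - 10 d$ ($L{\left(w,d \right)} = 2 \left(-5 + d \left(-5\right)\right) = 2 \left(-5 - 5 d\right) = -10 - 10 d$)
$h{\left(Q \right)} = 1 - \frac{Q}{2}$
$T{\left(X \right)} = -85 - 10 X$ ($T{\left(X \right)} = \left(-10 - 10 X\right) - 75 = -85 - 10 X$)
$T{\left(h{\left(12 \right)} \right)} - 45 \left(2 - 42\right) \left(-6\right) = \left(-85 - 10 \left(1 - 6\right)\right) - 45 \left(2 - 42\right) \left(-6\right) = \left(-85 - 10 \left(1 - 6\right)\right) - 45 \left(-40\right) \left(-6\right) = \left(-85 - -50\right) - \left(-1800\right) \left(-6\right) = \left(-85 + 50\right) - 10800 = -35 - 10800 = -10835$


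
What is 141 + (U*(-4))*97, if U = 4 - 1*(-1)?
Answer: -1799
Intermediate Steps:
U = 5 (U = 4 + 1 = 5)
141 + (U*(-4))*97 = 141 + (5*(-4))*97 = 141 - 20*97 = 141 - 1940 = -1799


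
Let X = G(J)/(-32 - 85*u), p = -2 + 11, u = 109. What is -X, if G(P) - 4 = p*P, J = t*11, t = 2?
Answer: 202/9297 ≈ 0.021727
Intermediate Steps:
J = 22 (J = 2*11 = 22)
p = 9
G(P) = 4 + 9*P
X = -202/9297 (X = (4 + 9*22)/(-32 - 85*109) = (4 + 198)/(-32 - 9265) = 202/(-9297) = 202*(-1/9297) = -202/9297 ≈ -0.021727)
-X = -1*(-202/9297) = 202/9297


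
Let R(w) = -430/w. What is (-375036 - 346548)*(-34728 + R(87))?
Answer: 726819332448/29 ≈ 2.5063e+10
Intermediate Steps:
(-375036 - 346548)*(-34728 + R(87)) = (-375036 - 346548)*(-34728 - 430/87) = -721584*(-34728 - 430*1/87) = -721584*(-34728 - 430/87) = -721584*(-3021766/87) = 726819332448/29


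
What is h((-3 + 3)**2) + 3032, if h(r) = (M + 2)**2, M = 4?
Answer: 3068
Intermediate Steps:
h(r) = 36 (h(r) = (4 + 2)**2 = 6**2 = 36)
h((-3 + 3)**2) + 3032 = 36 + 3032 = 3068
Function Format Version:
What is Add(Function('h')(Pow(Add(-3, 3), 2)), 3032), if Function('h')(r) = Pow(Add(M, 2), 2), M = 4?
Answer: 3068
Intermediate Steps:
Function('h')(r) = 36 (Function('h')(r) = Pow(Add(4, 2), 2) = Pow(6, 2) = 36)
Add(Function('h')(Pow(Add(-3, 3), 2)), 3032) = Add(36, 3032) = 3068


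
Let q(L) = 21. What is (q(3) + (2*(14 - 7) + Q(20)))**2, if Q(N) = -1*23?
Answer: 144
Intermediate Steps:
Q(N) = -23
(q(3) + (2*(14 - 7) + Q(20)))**2 = (21 + (2*(14 - 7) - 23))**2 = (21 + (2*7 - 23))**2 = (21 + (14 - 23))**2 = (21 - 9)**2 = 12**2 = 144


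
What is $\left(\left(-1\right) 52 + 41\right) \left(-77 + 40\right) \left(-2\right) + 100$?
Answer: $-714$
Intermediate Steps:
$\left(\left(-1\right) 52 + 41\right) \left(-77 + 40\right) \left(-2\right) + 100 = \left(-52 + 41\right) \left(-37\right) \left(-2\right) + 100 = \left(-11\right) \left(-37\right) \left(-2\right) + 100 = 407 \left(-2\right) + 100 = -814 + 100 = -714$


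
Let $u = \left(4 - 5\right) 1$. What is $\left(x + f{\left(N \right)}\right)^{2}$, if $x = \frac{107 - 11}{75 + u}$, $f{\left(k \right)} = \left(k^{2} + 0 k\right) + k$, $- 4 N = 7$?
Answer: $\frac{2387025}{350464} \approx 6.811$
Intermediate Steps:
$N = - \frac{7}{4}$ ($N = \left(- \frac{1}{4}\right) 7 = - \frac{7}{4} \approx -1.75$)
$f{\left(k \right)} = k + k^{2}$ ($f{\left(k \right)} = \left(k^{2} + 0\right) + k = k^{2} + k = k + k^{2}$)
$u = -1$ ($u = \left(-1\right) 1 = -1$)
$x = \frac{48}{37}$ ($x = \frac{107 - 11}{75 - 1} = \frac{96}{74} = 96 \cdot \frac{1}{74} = \frac{48}{37} \approx 1.2973$)
$\left(x + f{\left(N \right)}\right)^{2} = \left(\frac{48}{37} - \frac{7 \left(1 - \frac{7}{4}\right)}{4}\right)^{2} = \left(\frac{48}{37} - - \frac{21}{16}\right)^{2} = \left(\frac{48}{37} + \frac{21}{16}\right)^{2} = \left(\frac{1545}{592}\right)^{2} = \frac{2387025}{350464}$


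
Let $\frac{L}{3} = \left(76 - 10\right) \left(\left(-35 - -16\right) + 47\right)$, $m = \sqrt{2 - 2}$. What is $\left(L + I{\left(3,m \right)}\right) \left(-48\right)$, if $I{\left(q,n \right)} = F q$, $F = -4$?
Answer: $-265536$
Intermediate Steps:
$m = 0$ ($m = \sqrt{0} = 0$)
$I{\left(q,n \right)} = - 4 q$
$L = 5544$ ($L = 3 \left(76 - 10\right) \left(\left(-35 - -16\right) + 47\right) = 3 \cdot 66 \left(\left(-35 + 16\right) + 47\right) = 3 \cdot 66 \left(-19 + 47\right) = 3 \cdot 66 \cdot 28 = 3 \cdot 1848 = 5544$)
$\left(L + I{\left(3,m \right)}\right) \left(-48\right) = \left(5544 - 12\right) \left(-48\right) = 5532 \left(-48\right) = -265536$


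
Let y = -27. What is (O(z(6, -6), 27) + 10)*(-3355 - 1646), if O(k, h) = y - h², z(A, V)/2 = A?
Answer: 3730746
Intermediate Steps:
z(A, V) = 2*A
O(k, h) = -27 - h²
(O(z(6, -6), 27) + 10)*(-3355 - 1646) = ((-27 - 1*27²) + 10)*(-3355 - 1646) = ((-27 - 1*729) + 10)*(-5001) = ((-27 - 729) + 10)*(-5001) = (-756 + 10)*(-5001) = -746*(-5001) = 3730746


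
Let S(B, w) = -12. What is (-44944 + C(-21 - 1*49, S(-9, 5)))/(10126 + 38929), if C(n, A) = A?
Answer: -44956/49055 ≈ -0.91644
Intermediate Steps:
(-44944 + C(-21 - 1*49, S(-9, 5)))/(10126 + 38929) = (-44944 - 12)/(10126 + 38929) = -44956/49055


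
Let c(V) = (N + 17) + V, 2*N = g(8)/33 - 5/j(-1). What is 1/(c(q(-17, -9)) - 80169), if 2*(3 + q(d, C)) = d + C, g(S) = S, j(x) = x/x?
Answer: -66/5291245 ≈ -1.2473e-5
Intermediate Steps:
j(x) = 1
N = -157/66 (N = (8/33 - 5/1)/2 = (8*(1/33) - 5*1)/2 = (8/33 - 5)/2 = (½)*(-157/33) = -157/66 ≈ -2.3788)
q(d, C) = -3 + C/2 + d/2 (q(d, C) = -3 + (d + C)/2 = -3 + (C + d)/2 = -3 + (C/2 + d/2) = -3 + C/2 + d/2)
c(V) = 965/66 + V (c(V) = (-157/66 + 17) + V = 965/66 + V)
1/(c(q(-17, -9)) - 80169) = 1/((965/66 + (-3 + (½)*(-9) + (½)*(-17))) - 80169) = 1/((965/66 + (-3 - 9/2 - 17/2)) - 80169) = 1/((965/66 - 16) - 80169) = 1/(-91/66 - 80169) = 1/(-5291245/66) = -66/5291245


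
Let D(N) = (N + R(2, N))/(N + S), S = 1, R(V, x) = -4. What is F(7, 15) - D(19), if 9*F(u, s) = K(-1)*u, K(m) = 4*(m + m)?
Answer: -251/36 ≈ -6.9722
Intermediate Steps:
K(m) = 8*m (K(m) = 4*(2*m) = 8*m)
F(u, s) = -8*u/9 (F(u, s) = ((8*(-1))*u)/9 = (-8*u)/9 = -8*u/9)
D(N) = (-4 + N)/(1 + N) (D(N) = (N - 4)/(N + 1) = (-4 + N)/(1 + N))
F(7, 15) - D(19) = -8/9*7 - (-4 + 19)/(1 + 19) = -56/9 - 15/20 = -56/9 - 1*¾ = -56/9 - ¾ = -251/36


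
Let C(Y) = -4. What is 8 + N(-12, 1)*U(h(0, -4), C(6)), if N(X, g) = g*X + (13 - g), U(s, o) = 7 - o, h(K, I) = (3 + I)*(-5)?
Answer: 8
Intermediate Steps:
h(K, I) = -15 - 5*I
N(X, g) = 13 - g + X*g (N(X, g) = X*g + (13 - g) = 13 - g + X*g)
8 + N(-12, 1)*U(h(0, -4), C(6)) = 8 + (13 - 1*1 - 12*1)*(7 - 1*(-4)) = 8 + (13 - 1 - 12)*(7 + 4) = 8 + 0*11 = 8 + 0 = 8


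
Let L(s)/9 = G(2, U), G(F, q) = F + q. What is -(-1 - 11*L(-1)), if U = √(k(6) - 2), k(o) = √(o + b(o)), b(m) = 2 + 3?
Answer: 199 + 99*√(-2 + √11) ≈ 312.60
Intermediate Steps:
b(m) = 5
k(o) = √(5 + o) (k(o) = √(o + 5) = √(5 + o))
U = √(-2 + √11) (U = √(√(5 + 6) - 2) = √(√11 - 2) = √(-2 + √11) ≈ 1.1474)
L(s) = 18 + 9*√(-2 + √11) (L(s) = 9*(2 + √(-2 + √11)) = 18 + 9*√(-2 + √11))
-(-1 - 11*L(-1)) = -(-1 - 11*(18 + 9*√(-2 + √11))) = -(-1 + (-198 - 99*√(-2 + √11))) = -(-199 - 99*√(-2 + √11)) = 199 + 99*√(-2 + √11)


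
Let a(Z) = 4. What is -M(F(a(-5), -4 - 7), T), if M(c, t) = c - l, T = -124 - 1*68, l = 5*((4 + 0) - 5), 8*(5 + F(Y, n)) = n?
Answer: 11/8 ≈ 1.3750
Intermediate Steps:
F(Y, n) = -5 + n/8
l = -5 (l = 5*(4 - 5) = 5*(-1) = -5)
T = -192 (T = -124 - 68 = -192)
M(c, t) = 5 + c (M(c, t) = c - 1*(-5) = c + 5 = 5 + c)
-M(F(a(-5), -4 - 7), T) = -(5 + (-5 + (-4 - 7)/8)) = -(5 + (-5 + (⅛)*(-11))) = -(5 + (-5 - 11/8)) = -(5 - 51/8) = -1*(-11/8) = 11/8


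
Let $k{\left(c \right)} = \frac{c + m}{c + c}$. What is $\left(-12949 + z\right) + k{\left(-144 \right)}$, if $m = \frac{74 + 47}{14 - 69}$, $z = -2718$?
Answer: $- \frac{22559749}{1440} \approx -15667.0$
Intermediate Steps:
$m = - \frac{11}{5}$ ($m = \frac{121}{-55} = 121 \left(- \frac{1}{55}\right) = - \frac{11}{5} \approx -2.2$)
$k{\left(c \right)} = \frac{- \frac{11}{5} + c}{2 c}$ ($k{\left(c \right)} = \frac{c - \frac{11}{5}}{c + c} = \frac{- \frac{11}{5} + c}{2 c}$)
$\left(-12949 + z\right) + k{\left(-144 \right)} = \left(-12949 - 2718\right) + \frac{-11 + 5 \left(-144\right)}{10 \left(-144\right)} = -15667 + \frac{1}{10} \left(- \frac{1}{144}\right) \left(-11 - 720\right) = -15667 + \frac{1}{10} \left(- \frac{1}{144}\right) \left(-731\right) = -15667 + \frac{731}{1440} = - \frac{22559749}{1440}$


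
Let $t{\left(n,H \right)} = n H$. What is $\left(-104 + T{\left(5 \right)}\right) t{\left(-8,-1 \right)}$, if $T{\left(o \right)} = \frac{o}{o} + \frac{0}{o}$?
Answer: $-824$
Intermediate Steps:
$t{\left(n,H \right)} = H n$
$T{\left(o \right)} = 1$ ($T{\left(o \right)} = 1 + 0 = 1$)
$\left(-104 + T{\left(5 \right)}\right) t{\left(-8,-1 \right)} = \left(-104 + 1\right) \left(\left(-1\right) \left(-8\right)\right) = \left(-103\right) 8 = -824$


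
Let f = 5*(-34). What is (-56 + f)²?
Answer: 51076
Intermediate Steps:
f = -170
(-56 + f)² = (-56 - 170)² = (-226)² = 51076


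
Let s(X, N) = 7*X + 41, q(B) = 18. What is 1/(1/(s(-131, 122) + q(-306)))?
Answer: -858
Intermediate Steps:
s(X, N) = 41 + 7*X
1/(1/(s(-131, 122) + q(-306))) = 1/(1/((41 + 7*(-131)) + 18)) = 1/(1/((41 - 917) + 18)) = 1/(1/(-876 + 18)) = 1/(1/(-858)) = 1/(-1/858) = -858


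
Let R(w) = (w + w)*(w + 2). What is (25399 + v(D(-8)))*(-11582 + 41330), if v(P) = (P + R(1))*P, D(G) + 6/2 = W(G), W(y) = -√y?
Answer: 755063736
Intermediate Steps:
D(G) = -3 - √G
R(w) = 2*w*(2 + w) (R(w) = (2*w)*(2 + w) = 2*w*(2 + w))
v(P) = P*(6 + P) (v(P) = (P + 2*1*(2 + 1))*P = (P + 2*1*3)*P = (P + 6)*P = (6 + P)*P = P*(6 + P))
(25399 + v(D(-8)))*(-11582 + 41330) = (25399 + (-3 - √(-8))*(6 + (-3 - √(-8))))*(-11582 + 41330) = (25399 + (-3 - 2*I*√2)*(6 + (-3 - 2*I*√2)))*29748 = (25399 + (-3 - 2*I*√2)*(3 - 2*I*√2))*29748 = 755569452 + 29748*(-3 - 2*I*√2)*(3 - 2*I*√2)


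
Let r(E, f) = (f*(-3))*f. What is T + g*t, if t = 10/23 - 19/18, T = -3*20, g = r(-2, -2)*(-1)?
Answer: -4654/69 ≈ -67.449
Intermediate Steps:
r(E, f) = -3*f² (r(E, f) = (-3*f)*f = -3*f²)
g = 12 (g = -3*(-2)²*(-1) = -3*4*(-1) = -12*(-1) = 12)
T = -60
t = -257/414 (t = 10*(1/23) - 19*1/18 = 10/23 - 19/18 = -257/414 ≈ -0.62077)
T + g*t = -60 + 12*(-257/414) = -60 - 514/69 = -4654/69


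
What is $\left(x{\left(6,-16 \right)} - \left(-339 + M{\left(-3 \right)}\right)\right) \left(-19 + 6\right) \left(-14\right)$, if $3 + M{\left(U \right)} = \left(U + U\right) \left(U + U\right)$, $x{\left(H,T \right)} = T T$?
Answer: $102284$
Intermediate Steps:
$x{\left(H,T \right)} = T^{2}$
$M{\left(U \right)} = -3 + 4 U^{2}$ ($M{\left(U \right)} = -3 + \left(U + U\right) \left(U + U\right) = -3 + 2 U 2 U = -3 + 4 U^{2}$)
$\left(x{\left(6,-16 \right)} - \left(-339 + M{\left(-3 \right)}\right)\right) \left(-19 + 6\right) \left(-14\right) = \left(\left(-16\right)^{2} + \left(339 - \left(-3 + 4 \left(-3\right)^{2}\right)\right)\right) \left(-19 + 6\right) \left(-14\right) = \left(256 + \left(339 - \left(-3 + 4 \cdot 9\right)\right)\right) \left(\left(-13\right) \left(-14\right)\right) = \left(256 + \left(339 - \left(-3 + 36\right)\right)\right) 182 = \left(256 + \left(339 - 33\right)\right) 182 = \left(256 + 306\right) 182 = 562 \cdot 182 = 102284$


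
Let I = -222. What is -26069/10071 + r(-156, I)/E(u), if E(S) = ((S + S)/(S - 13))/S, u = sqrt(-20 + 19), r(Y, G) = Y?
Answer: 10185925/10071 - 78*I ≈ 1011.4 - 78.0*I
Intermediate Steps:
u = I (u = sqrt(-1) = I ≈ 1.0*I)
E(S) = 2/(-13 + S) (E(S) = ((2*S)/(-13 + S))/S = (2*S/(-13 + S))/S = 2/(-13 + S))
-26069/10071 + r(-156, I)/E(u) = -26069/10071 - (-1014 + 78*I) = -26069/10071 - 156*(-13/2 + I/2) = -26069/10071 + (1014 - 78*I) = 10185925/10071 - 78*I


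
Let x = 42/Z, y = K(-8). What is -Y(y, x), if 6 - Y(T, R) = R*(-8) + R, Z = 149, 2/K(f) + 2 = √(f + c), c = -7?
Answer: -1188/149 ≈ -7.9732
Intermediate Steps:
K(f) = 2/(-2 + √(-7 + f)) (K(f) = 2/(-2 + √(f - 7)) = 2/(-2 + √(-7 + f)))
y = 2/(-2 + I*√15) (y = 2/(-2 + √(-7 - 8)) = 2/(-2 + √(-15)) = 2/(-2 + I*√15) ≈ -0.21053 - 0.40768*I)
x = 42/149 ≈ 0.28188
Y(T, R) = 6 + 7*R (Y(T, R) = 6 - (R*(-8) + R) = 6 - (-8*R + R) = 6 - (-7)*R = 6 + 7*R)
-Y(y, x) = -(6 + 7*(42/149)) = -(6 + 294/149) = -1*1188/149 = -1188/149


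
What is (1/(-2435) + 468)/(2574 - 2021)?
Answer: 162797/192365 ≈ 0.84629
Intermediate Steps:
(1/(-2435) + 468)/(2574 - 2021) = (-1/2435 + 468)/553 = (1139579/2435)*(1/553) = 162797/192365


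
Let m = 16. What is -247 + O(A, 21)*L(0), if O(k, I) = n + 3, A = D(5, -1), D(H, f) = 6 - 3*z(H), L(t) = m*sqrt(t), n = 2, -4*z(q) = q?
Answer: -247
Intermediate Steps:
z(q) = -q/4
L(t) = 16*sqrt(t)
D(H, f) = 6 + 3*H/4 (D(H, f) = 6 - (-3)*H/4 = 6 + 3*H/4)
A = 39/4 (A = 6 + (3/4)*5 = 6 + 15/4 = 39/4 ≈ 9.7500)
O(k, I) = 5 (O(k, I) = 2 + 3 = 5)
-247 + O(A, 21)*L(0) = -247 + 5*(16*sqrt(0)) = -247 + 5*(16*0) = -247 + 5*0 = -247 + 0 = -247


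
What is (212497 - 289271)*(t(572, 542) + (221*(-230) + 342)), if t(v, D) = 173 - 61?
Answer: 3867567024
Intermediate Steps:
t(v, D) = 112
(212497 - 289271)*(t(572, 542) + (221*(-230) + 342)) = (212497 - 289271)*(112 + (221*(-230) + 342)) = -76774*(112 + (-50830 + 342)) = -76774*(112 - 50488) = -76774*(-50376) = 3867567024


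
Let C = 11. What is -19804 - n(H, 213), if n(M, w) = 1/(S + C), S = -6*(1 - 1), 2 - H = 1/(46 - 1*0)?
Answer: -217845/11 ≈ -19804.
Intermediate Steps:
H = 91/46 (H = 2 - 1/(46 - 1*0) = 2 - 1/(46 + 0) = 2 - 1/46 = 91/46 ≈ 1.9783)
S = 0 (S = -6*0 = 0)
n(M, w) = 1/11 (n(M, w) = 1/(0 + 11) = 1/11)
-19804 - n(H, 213) = -19804 - 1*1/11 = -19804 - 1/11 = -217845/11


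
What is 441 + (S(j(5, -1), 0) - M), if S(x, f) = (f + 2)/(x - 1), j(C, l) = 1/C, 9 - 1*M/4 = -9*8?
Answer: 229/2 ≈ 114.50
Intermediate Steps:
M = 324 (M = 36 - (-36)*8 = 36 - 4*(-72) = 36 + 288 = 324)
S(x, f) = (2 + f)/(-1 + x)
441 + (S(j(5, -1), 0) - M) = 441 + ((2 + 0)/(-1 + 1/5) - 1*324) = 441 + (2/(-1 + ⅕) - 324) = 441 + (2/(-⅘) - 324) = 441 + (-5/4*2 - 324) = 441 + (-5/2 - 324) = 441 - 653/2 = 229/2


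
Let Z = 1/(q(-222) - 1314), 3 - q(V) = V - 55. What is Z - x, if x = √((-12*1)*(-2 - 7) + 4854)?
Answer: -1/1034 - √4962 ≈ -70.442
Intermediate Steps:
q(V) = 58 - V (q(V) = 3 - (V - 55) = 3 - (-55 + V) = 3 + (55 - V) = 58 - V)
x = √4962 (x = √(-12*(-9) + 4854) = √(108 + 4854) = √4962 ≈ 70.441)
Z = -1/1034 (Z = 1/((58 - 1*(-222)) - 1314) = 1/((58 + 222) - 1314) = 1/(280 - 1314) = 1/(-1034) = -1/1034 ≈ -0.00096712)
Z - x = -1/1034 - √4962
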